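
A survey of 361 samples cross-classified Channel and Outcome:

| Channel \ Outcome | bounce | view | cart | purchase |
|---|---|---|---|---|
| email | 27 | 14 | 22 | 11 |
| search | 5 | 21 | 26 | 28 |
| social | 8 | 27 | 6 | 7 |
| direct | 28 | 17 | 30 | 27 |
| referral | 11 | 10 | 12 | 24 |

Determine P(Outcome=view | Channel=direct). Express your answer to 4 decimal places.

0.1667

Total with Channel=direct: 28 + 17 + 30 + 27 = 102.
P(Outcome=view | Channel=direct) = 17/102 = 0.1667.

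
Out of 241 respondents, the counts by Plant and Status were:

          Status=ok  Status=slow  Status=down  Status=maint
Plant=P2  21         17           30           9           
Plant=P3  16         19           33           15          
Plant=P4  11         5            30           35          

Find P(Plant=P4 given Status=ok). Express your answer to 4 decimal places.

Total with Status=ok: 21 + 16 + 11 = 48.
P(Plant=P4 | Status=ok) = 11/48 = 0.2292.

0.2292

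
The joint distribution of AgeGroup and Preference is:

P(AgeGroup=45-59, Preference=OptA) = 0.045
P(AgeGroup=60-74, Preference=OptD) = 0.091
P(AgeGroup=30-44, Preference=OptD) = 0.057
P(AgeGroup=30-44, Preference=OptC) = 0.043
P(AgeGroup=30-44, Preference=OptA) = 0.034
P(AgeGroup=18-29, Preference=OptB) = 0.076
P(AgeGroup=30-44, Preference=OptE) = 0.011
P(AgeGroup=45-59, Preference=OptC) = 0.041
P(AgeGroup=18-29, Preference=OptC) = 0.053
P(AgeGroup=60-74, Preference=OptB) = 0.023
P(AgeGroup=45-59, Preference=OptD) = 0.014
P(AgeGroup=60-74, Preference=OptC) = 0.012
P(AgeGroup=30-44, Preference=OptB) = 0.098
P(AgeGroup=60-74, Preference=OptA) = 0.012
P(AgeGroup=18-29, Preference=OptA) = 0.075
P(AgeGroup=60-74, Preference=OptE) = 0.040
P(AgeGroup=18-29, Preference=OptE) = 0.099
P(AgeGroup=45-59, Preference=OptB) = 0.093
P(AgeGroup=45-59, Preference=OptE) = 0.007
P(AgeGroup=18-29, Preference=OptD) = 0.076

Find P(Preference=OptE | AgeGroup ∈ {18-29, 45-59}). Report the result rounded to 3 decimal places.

0.183

P(AgeGroup=18-29) = 0.075 + 0.076 + 0.053 + 0.076 + 0.099 = 0.379.
P(AgeGroup=45-59) = 0.045 + 0.093 + 0.041 + 0.014 + 0.007 = 0.200.
P(AgeGroup ∈ {18-29, 45-59}) = 0.379 + 0.200 = 0.579; P(Preference=OptE, AgeGroup ∈ {18-29, 45-59}) = 0.099 + 0.007 = 0.106.
P(Preference=OptE | AgeGroup ∈ {18-29, 45-59}) = 0.106/0.579 = 0.183.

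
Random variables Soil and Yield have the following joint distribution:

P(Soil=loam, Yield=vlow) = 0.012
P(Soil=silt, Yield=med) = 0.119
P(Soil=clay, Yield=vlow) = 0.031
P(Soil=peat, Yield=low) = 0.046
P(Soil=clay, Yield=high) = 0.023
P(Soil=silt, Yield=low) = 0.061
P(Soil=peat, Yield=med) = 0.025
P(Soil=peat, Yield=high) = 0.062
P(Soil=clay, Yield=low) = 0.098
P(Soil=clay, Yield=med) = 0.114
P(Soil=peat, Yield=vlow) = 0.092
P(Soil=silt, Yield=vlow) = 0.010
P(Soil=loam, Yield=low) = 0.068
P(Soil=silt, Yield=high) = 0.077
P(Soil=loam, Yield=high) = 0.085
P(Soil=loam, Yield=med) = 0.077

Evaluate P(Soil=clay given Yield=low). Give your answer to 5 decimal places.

P(Yield=low) = 0.068 + 0.098 + 0.061 + 0.046 = 0.273.
P(Soil=clay | Yield=low) = 0.098/0.273 = 0.35897.

0.35897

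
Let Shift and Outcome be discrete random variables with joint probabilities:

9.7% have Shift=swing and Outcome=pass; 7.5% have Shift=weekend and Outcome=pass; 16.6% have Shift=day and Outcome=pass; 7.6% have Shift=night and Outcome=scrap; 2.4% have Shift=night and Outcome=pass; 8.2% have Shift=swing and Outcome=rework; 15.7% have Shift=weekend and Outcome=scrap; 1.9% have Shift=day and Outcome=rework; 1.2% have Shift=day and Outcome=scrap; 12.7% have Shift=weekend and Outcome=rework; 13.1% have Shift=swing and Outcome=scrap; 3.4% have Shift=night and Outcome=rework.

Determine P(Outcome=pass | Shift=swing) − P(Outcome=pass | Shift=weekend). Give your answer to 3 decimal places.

P(Shift=swing) = 0.097 + 0.082 + 0.131 = 0.310; P(Outcome=pass | Shift=swing) = 0.097/0.310 = 0.3129.
P(Shift=weekend) = 0.075 + 0.127 + 0.157 = 0.359; P(Outcome=pass | Shift=weekend) = 0.075/0.359 = 0.2089.
Difference = 0.104.

0.104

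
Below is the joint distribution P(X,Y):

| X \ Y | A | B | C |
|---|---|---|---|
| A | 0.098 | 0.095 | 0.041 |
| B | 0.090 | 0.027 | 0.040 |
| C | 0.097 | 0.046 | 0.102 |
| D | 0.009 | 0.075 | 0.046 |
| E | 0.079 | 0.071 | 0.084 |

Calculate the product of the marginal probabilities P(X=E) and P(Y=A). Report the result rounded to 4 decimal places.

0.0873

P(X=E) = 0.079 + 0.071 + 0.084 = 0.234.
P(Y=A) = 0.098 + 0.090 + 0.097 + 0.009 + 0.079 = 0.373.
Product: 0.234 × 0.373 = 0.0873.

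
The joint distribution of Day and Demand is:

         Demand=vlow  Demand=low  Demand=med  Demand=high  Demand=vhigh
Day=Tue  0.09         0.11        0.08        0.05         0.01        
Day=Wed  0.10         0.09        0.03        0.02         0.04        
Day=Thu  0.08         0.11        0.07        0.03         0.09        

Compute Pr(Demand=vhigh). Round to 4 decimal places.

P(Demand=vhigh) = 0.01 + 0.04 + 0.09 = 0.14.

0.1400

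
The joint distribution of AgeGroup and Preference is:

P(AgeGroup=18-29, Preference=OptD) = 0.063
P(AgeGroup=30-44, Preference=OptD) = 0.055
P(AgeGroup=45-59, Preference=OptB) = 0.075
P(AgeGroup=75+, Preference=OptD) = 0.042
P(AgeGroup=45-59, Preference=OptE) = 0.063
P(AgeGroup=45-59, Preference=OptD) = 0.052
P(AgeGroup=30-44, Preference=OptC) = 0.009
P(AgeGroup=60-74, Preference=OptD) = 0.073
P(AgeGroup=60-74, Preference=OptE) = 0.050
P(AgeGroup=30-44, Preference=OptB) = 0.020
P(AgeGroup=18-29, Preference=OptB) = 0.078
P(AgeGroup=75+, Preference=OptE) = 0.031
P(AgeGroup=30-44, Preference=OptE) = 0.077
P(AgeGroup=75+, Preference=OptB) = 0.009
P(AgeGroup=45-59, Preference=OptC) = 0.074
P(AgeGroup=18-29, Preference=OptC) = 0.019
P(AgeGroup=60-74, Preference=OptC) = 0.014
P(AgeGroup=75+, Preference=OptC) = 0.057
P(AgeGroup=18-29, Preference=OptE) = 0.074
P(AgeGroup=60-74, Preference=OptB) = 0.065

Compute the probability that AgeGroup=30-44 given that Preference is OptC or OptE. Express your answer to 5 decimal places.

0.18376

P(Preference=OptC) = 0.019 + 0.009 + 0.074 + 0.014 + 0.057 = 0.173.
P(Preference=OptE) = 0.074 + 0.077 + 0.063 + 0.050 + 0.031 = 0.295.
P(Preference ∈ {OptC, OptE}) = 0.173 + 0.295 = 0.468; P(AgeGroup=30-44, Preference ∈ {OptC, OptE}) = 0.009 + 0.077 = 0.086.
P(AgeGroup=30-44 | Preference ∈ {OptC, OptE}) = 0.086/0.468 = 0.18376.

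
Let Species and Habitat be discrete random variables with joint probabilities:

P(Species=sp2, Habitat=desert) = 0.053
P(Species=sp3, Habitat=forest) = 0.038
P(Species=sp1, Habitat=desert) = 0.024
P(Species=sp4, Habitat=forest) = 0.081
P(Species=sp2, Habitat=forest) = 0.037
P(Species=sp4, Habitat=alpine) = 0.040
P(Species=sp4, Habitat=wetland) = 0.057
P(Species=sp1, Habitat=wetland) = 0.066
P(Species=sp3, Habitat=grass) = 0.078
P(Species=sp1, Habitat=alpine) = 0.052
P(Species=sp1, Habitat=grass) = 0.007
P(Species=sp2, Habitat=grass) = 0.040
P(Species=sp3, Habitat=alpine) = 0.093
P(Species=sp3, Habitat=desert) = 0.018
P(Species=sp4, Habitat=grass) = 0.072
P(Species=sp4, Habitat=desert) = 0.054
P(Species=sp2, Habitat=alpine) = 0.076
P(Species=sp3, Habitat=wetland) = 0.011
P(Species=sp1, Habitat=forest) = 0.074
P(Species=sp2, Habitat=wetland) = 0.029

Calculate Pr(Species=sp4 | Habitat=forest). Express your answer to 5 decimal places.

0.35217

P(Habitat=forest) = 0.074 + 0.037 + 0.038 + 0.081 = 0.230.
P(Species=sp4 | Habitat=forest) = 0.081/0.230 = 0.35217.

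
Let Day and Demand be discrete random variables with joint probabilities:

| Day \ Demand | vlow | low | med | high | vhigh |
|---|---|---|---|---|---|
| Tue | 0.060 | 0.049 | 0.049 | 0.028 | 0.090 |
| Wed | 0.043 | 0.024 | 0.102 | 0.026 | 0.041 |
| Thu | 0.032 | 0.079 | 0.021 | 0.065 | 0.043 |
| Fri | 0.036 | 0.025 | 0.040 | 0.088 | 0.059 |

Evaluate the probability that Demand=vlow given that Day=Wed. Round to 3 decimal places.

0.182

P(Day=Wed) = 0.043 + 0.024 + 0.102 + 0.026 + 0.041 = 0.236.
P(Demand=vlow | Day=Wed) = 0.043/0.236 = 0.182.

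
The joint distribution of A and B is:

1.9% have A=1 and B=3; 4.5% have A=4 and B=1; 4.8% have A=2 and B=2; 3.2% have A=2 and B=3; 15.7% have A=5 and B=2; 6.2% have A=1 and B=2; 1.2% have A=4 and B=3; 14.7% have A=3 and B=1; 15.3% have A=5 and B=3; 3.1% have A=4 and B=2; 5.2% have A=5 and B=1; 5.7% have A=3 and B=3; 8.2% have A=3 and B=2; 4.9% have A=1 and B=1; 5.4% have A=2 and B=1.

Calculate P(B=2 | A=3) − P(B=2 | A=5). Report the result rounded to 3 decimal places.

P(A=3) = 0.147 + 0.082 + 0.057 = 0.286; P(B=2 | A=3) = 0.082/0.286 = 0.2867.
P(A=5) = 0.052 + 0.157 + 0.153 = 0.362; P(B=2 | A=5) = 0.157/0.362 = 0.4337.
Difference = -0.147.

-0.147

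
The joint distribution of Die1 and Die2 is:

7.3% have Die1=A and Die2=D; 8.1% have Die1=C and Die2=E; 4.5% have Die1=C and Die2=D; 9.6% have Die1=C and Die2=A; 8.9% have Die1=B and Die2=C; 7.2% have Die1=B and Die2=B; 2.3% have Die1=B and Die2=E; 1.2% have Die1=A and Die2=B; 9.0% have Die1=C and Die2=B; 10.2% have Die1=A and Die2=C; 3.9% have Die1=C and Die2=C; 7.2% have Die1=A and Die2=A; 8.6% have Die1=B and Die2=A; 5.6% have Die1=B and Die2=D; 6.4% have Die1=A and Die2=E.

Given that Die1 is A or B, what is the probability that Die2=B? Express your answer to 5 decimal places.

0.12943

P(Die1=A) = 0.072 + 0.012 + 0.102 + 0.073 + 0.064 = 0.323.
P(Die1=B) = 0.086 + 0.072 + 0.089 + 0.056 + 0.023 = 0.326.
P(Die1 ∈ {A, B}) = 0.323 + 0.326 = 0.649; P(Die2=B, Die1 ∈ {A, B}) = 0.012 + 0.072 = 0.084.
P(Die2=B | Die1 ∈ {A, B}) = 0.084/0.649 = 0.12943.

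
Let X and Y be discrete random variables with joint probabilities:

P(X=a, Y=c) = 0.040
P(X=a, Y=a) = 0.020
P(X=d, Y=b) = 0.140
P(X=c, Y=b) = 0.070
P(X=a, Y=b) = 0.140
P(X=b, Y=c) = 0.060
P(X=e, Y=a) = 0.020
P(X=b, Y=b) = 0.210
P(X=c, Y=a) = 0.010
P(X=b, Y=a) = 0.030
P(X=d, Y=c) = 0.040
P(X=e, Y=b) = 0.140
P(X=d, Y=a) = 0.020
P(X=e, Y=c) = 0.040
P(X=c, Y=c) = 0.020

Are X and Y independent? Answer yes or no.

Every cell satisfies P(X,Y) = P(X)·P(Y). For instance P(X=c) = 0.100, P(Y=c) = 0.200, and 0.100×0.200 = 0.020 matches the joint entry. So X and Y are independent.

yes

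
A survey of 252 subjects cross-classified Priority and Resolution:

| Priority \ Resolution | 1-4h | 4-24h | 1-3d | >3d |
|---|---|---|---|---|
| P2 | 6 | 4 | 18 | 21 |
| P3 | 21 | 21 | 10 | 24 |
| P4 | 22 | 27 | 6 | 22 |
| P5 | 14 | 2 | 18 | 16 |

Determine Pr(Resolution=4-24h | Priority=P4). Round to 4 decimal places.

Total with Priority=P4: 22 + 27 + 6 + 22 = 77.
P(Resolution=4-24h | Priority=P4) = 27/77 = 0.3506.

0.3506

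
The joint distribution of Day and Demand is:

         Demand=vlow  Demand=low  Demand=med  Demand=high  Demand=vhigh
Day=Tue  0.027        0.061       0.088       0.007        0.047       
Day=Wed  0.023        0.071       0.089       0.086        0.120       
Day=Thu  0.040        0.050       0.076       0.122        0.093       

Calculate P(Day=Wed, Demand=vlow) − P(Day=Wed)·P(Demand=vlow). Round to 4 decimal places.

-0.0120

P(Day=Wed) = 0.023 + 0.071 + 0.089 + 0.086 + 0.120 = 0.389.
P(Demand=vlow) = 0.027 + 0.023 + 0.040 = 0.090.
P(Day=Wed, Demand=vlow) − P(Day=Wed)P(Demand=vlow) = 0.023 − 0.389×0.090 = -0.0120.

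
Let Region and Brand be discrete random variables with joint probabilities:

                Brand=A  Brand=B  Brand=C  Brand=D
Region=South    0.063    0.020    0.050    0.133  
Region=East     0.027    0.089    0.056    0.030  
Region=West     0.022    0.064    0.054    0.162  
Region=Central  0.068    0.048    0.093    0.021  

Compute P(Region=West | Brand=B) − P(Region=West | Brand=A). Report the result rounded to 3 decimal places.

0.167

P(Brand=B) = 0.020 + 0.089 + 0.064 + 0.048 = 0.221; P(Region=West | Brand=B) = 0.064/0.221 = 0.2896.
P(Brand=A) = 0.063 + 0.027 + 0.022 + 0.068 = 0.180; P(Region=West | Brand=A) = 0.022/0.180 = 0.1222.
Difference = 0.167.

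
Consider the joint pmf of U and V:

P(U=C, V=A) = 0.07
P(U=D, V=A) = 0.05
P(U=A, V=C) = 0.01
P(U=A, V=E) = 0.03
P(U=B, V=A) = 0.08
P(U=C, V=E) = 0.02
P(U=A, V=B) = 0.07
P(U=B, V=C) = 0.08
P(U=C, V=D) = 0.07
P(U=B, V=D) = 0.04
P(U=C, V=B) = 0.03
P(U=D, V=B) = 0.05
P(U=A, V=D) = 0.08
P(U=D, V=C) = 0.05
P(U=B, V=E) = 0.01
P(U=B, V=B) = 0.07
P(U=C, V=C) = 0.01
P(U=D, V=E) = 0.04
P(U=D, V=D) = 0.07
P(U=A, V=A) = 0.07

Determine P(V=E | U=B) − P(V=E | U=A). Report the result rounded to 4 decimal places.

-0.0797

P(U=B) = 0.08 + 0.07 + 0.08 + 0.04 + 0.01 = 0.28; P(V=E | U=B) = 0.01/0.28 = 0.03571.
P(U=A) = 0.07 + 0.07 + 0.01 + 0.08 + 0.03 = 0.26; P(V=E | U=A) = 0.03/0.26 = 0.11538.
Difference = -0.0797.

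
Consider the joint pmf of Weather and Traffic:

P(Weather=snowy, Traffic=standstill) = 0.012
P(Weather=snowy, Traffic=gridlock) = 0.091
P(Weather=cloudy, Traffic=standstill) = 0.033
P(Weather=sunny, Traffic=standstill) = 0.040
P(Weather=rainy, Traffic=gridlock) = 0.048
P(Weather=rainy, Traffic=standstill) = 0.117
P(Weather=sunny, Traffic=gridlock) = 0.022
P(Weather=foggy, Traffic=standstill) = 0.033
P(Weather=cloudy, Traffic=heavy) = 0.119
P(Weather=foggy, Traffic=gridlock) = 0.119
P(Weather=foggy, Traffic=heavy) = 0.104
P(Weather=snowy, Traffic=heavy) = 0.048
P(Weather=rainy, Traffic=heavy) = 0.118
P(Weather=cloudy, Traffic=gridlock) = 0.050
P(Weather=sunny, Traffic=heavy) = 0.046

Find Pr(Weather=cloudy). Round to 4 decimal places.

0.2020

P(Weather=cloudy) = 0.119 + 0.050 + 0.033 = 0.202.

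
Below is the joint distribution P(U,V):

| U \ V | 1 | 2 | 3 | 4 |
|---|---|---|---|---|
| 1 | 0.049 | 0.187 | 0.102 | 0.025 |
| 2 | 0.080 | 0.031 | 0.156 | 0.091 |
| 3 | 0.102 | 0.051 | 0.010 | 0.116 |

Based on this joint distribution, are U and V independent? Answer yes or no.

no

P(U=1) = 0.363 and P(V=2) = 0.269, so their product is 0.09765, but P(U=1, V=2) = 0.187. Since these differ, U and V are not independent.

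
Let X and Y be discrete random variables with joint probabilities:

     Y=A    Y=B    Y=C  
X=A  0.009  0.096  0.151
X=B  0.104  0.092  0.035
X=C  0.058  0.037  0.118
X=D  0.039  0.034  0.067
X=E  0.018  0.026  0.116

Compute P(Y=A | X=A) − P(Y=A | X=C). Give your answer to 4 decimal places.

P(X=A) = 0.009 + 0.096 + 0.151 = 0.256; P(Y=A | X=A) = 0.009/0.256 = 0.03516.
P(X=C) = 0.058 + 0.037 + 0.118 = 0.213; P(Y=A | X=C) = 0.058/0.213 = 0.27230.
Difference = -0.2371.

-0.2371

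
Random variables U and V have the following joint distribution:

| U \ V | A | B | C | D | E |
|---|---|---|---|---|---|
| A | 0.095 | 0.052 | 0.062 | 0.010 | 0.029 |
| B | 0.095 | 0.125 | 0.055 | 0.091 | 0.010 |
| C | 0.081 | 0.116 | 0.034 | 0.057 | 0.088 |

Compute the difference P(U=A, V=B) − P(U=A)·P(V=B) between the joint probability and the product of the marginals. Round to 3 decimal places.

P(U=A) = 0.095 + 0.052 + 0.062 + 0.010 + 0.029 = 0.248.
P(V=B) = 0.052 + 0.125 + 0.116 = 0.293.
P(U=A, V=B) − P(U=A)P(V=B) = 0.052 − 0.248×0.293 = -0.021.

-0.021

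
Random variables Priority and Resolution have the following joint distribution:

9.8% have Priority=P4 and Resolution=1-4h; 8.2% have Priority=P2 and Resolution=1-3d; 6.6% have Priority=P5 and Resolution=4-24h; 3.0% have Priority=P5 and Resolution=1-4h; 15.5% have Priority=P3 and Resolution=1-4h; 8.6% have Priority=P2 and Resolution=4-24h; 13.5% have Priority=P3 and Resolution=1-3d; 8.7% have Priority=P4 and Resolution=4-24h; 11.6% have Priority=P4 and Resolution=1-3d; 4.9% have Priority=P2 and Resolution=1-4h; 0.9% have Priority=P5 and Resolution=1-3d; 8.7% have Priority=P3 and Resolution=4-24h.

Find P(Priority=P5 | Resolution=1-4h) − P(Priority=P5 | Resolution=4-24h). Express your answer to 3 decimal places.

P(Resolution=1-4h) = 0.049 + 0.155 + 0.098 + 0.030 = 0.332; P(Priority=P5 | Resolution=1-4h) = 0.030/0.332 = 0.0904.
P(Resolution=4-24h) = 0.086 + 0.087 + 0.087 + 0.066 = 0.326; P(Priority=P5 | Resolution=4-24h) = 0.066/0.326 = 0.2025.
Difference = -0.112.

-0.112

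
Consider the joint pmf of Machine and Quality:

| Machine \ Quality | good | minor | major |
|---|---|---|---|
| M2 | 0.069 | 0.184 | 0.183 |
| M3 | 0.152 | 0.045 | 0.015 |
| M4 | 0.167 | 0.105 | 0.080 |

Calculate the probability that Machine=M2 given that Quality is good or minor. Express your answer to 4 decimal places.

P(Quality=good) = 0.069 + 0.152 + 0.167 = 0.388.
P(Quality=minor) = 0.184 + 0.045 + 0.105 = 0.334.
P(Quality ∈ {good, minor}) = 0.388 + 0.334 = 0.722; P(Machine=M2, Quality ∈ {good, minor}) = 0.069 + 0.184 = 0.253.
P(Machine=M2 | Quality ∈ {good, minor}) = 0.253/0.722 = 0.3504.

0.3504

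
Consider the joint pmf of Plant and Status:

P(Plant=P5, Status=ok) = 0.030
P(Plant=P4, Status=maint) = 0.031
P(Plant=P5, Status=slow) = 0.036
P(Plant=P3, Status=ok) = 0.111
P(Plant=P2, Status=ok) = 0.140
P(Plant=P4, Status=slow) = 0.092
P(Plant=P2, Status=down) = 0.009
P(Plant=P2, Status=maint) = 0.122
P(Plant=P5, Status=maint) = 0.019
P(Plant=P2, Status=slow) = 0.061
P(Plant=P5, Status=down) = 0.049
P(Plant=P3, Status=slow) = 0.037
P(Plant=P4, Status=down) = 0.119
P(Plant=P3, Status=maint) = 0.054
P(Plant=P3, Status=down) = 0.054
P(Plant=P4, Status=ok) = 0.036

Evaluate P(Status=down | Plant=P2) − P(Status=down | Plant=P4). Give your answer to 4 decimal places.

P(Plant=P2) = 0.140 + 0.061 + 0.009 + 0.122 = 0.332; P(Status=down | Plant=P2) = 0.009/0.332 = 0.02711.
P(Plant=P4) = 0.036 + 0.092 + 0.119 + 0.031 = 0.278; P(Status=down | Plant=P4) = 0.119/0.278 = 0.42806.
Difference = -0.4009.

-0.4009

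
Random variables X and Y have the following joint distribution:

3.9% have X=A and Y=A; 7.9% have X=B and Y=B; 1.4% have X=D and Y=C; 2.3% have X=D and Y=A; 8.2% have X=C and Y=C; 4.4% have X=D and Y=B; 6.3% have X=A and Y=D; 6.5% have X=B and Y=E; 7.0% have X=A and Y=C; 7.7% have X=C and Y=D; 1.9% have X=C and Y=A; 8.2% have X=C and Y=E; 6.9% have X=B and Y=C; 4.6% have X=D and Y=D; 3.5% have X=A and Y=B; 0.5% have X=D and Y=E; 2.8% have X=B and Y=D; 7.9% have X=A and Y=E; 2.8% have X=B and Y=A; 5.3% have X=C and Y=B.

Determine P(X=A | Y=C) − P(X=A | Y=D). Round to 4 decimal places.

P(Y=C) = 0.070 + 0.069 + 0.082 + 0.014 = 0.235; P(X=A | Y=C) = 0.070/0.235 = 0.29787.
P(Y=D) = 0.063 + 0.028 + 0.077 + 0.046 = 0.214; P(X=A | Y=D) = 0.063/0.214 = 0.29439.
Difference = 0.0035.

0.0035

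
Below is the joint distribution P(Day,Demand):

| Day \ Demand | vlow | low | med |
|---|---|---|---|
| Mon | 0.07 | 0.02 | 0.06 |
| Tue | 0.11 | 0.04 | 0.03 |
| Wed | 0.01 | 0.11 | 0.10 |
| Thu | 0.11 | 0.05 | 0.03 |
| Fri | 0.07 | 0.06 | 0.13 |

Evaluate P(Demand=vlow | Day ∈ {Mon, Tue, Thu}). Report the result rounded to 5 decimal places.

0.55769

P(Day=Mon) = 0.07 + 0.02 + 0.06 = 0.15.
P(Day=Tue) = 0.11 + 0.04 + 0.03 = 0.18.
P(Day=Thu) = 0.11 + 0.05 + 0.03 = 0.19.
P(Day ∈ {Mon, Tue, Thu}) = 0.15 + 0.18 + 0.19 = 0.52; P(Demand=vlow, Day ∈ {Mon, Tue, Thu}) = 0.07 + 0.11 + 0.11 = 0.29.
P(Demand=vlow | Day ∈ {Mon, Tue, Thu}) = 0.29/0.52 = 0.55769.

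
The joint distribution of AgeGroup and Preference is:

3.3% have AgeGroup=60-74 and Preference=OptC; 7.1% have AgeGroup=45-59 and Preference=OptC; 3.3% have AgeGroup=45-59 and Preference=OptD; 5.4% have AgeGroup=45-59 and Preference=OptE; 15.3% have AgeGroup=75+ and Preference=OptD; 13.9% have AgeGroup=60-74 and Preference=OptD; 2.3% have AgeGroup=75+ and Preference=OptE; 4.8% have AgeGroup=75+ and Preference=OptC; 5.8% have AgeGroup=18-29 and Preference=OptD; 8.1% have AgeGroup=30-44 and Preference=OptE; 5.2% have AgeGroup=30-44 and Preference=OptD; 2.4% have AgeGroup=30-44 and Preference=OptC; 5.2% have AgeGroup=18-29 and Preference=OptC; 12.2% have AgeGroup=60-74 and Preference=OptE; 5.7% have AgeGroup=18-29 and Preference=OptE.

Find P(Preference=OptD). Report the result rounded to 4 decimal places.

0.4350

P(Preference=OptD) = 0.058 + 0.052 + 0.033 + 0.139 + 0.153 = 0.435.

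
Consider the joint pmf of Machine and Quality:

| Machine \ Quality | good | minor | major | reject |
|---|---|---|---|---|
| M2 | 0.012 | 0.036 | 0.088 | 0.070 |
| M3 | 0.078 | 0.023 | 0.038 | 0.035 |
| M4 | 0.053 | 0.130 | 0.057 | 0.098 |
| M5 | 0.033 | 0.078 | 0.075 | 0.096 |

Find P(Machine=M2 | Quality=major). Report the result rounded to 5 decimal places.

0.34109

P(Quality=major) = 0.088 + 0.038 + 0.057 + 0.075 = 0.258.
P(Machine=M2 | Quality=major) = 0.088/0.258 = 0.34109.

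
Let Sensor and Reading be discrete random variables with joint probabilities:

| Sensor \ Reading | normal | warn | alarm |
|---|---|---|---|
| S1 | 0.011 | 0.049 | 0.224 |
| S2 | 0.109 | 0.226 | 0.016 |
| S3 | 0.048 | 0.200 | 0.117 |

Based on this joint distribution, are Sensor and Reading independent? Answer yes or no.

P(Sensor=S1) = 0.284 and P(Reading=alarm) = 0.357, so their product is 0.10139, but P(Sensor=S1, Reading=alarm) = 0.224. Since these differ, Sensor and Reading are not independent.

no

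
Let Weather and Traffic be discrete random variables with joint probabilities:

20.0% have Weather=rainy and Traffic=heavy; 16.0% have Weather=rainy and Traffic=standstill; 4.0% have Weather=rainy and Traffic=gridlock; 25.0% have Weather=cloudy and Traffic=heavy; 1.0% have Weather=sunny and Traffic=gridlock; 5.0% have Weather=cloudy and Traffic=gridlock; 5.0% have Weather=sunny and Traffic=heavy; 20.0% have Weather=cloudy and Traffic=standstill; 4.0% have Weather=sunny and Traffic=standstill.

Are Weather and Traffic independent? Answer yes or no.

Every cell satisfies P(Weather,Traffic) = P(Weather)·P(Traffic). For instance P(Weather=cloudy) = 0.500, P(Traffic=heavy) = 0.500, and 0.500×0.500 = 0.250 matches the joint entry. So Weather and Traffic are independent.

yes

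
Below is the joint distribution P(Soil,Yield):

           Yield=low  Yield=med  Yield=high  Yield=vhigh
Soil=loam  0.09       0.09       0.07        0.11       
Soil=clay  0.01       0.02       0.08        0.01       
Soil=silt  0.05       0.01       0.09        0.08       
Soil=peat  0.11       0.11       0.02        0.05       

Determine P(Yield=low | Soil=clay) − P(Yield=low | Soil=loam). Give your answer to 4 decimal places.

P(Soil=clay) = 0.01 + 0.02 + 0.08 + 0.01 = 0.12; P(Yield=low | Soil=clay) = 0.01/0.12 = 0.08333.
P(Soil=loam) = 0.09 + 0.09 + 0.07 + 0.11 = 0.36; P(Yield=low | Soil=loam) = 0.09/0.36 = 0.25000.
Difference = -0.1667.

-0.1667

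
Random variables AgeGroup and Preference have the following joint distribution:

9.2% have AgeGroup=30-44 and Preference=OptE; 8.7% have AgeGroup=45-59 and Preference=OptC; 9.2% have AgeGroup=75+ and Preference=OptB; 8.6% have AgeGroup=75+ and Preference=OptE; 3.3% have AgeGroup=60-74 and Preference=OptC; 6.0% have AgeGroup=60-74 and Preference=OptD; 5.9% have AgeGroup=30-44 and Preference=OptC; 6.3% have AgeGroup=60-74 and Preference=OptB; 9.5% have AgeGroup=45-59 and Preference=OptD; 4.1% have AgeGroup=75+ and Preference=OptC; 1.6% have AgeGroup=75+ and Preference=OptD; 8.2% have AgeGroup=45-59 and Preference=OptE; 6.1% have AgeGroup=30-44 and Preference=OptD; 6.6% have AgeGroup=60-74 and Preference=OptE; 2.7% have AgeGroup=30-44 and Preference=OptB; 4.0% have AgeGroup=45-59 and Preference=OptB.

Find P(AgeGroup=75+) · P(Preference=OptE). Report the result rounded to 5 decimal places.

P(AgeGroup=75+) = 0.092 + 0.041 + 0.016 + 0.086 = 0.235.
P(Preference=OptE) = 0.092 + 0.082 + 0.066 + 0.086 = 0.326.
Product: 0.235 × 0.326 = 0.07661.

0.07661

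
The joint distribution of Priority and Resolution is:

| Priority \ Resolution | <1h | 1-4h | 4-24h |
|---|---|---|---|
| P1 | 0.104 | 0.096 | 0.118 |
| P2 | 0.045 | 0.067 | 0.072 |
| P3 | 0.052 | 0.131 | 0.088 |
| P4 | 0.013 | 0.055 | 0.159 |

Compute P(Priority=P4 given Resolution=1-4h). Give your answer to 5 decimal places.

P(Resolution=1-4h) = 0.096 + 0.067 + 0.131 + 0.055 = 0.349.
P(Priority=P4 | Resolution=1-4h) = 0.055/0.349 = 0.15759.

0.15759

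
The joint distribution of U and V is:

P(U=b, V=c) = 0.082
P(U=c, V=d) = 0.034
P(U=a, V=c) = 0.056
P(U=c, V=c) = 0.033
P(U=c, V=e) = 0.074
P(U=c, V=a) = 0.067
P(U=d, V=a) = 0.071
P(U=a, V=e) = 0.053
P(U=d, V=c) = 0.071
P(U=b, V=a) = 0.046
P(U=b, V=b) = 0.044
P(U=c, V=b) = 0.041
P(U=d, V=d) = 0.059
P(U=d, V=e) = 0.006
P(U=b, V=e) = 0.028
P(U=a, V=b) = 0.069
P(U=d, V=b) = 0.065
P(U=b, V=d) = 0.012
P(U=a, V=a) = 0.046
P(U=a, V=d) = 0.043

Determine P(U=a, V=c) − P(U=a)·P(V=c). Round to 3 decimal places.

-0.009

P(U=a) = 0.046 + 0.069 + 0.056 + 0.043 + 0.053 = 0.267.
P(V=c) = 0.056 + 0.082 + 0.033 + 0.071 = 0.242.
P(U=a, V=c) − P(U=a)P(V=c) = 0.056 − 0.267×0.242 = -0.009.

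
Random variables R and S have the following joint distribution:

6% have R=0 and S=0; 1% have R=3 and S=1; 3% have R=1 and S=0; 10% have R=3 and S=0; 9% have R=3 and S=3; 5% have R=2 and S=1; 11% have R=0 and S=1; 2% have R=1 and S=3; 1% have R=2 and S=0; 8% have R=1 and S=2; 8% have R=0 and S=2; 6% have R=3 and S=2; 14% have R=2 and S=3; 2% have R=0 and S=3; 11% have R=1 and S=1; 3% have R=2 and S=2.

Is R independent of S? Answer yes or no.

no

P(R=2) = 0.23 and P(S=3) = 0.27, so their product is 0.0621, but P(R=2, S=3) = 0.14. Since these differ, R and S are not independent.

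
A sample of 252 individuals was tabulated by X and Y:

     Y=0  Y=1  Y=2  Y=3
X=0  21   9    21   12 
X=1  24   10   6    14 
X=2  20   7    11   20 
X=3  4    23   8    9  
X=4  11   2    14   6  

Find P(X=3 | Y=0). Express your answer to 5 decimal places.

Total with Y=0: 21 + 24 + 20 + 4 + 11 = 80.
P(X=3 | Y=0) = 4/80 = 0.05000.

0.05000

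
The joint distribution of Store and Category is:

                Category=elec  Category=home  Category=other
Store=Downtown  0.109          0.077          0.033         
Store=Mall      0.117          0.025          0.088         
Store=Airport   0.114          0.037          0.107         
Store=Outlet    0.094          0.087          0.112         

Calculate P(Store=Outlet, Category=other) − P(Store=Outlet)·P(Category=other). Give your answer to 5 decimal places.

P(Store=Outlet) = 0.094 + 0.087 + 0.112 = 0.293.
P(Category=other) = 0.033 + 0.088 + 0.107 + 0.112 = 0.340.
P(Store=Outlet, Category=other) − P(Store=Outlet)P(Category=other) = 0.112 − 0.293×0.340 = 0.01238.

0.01238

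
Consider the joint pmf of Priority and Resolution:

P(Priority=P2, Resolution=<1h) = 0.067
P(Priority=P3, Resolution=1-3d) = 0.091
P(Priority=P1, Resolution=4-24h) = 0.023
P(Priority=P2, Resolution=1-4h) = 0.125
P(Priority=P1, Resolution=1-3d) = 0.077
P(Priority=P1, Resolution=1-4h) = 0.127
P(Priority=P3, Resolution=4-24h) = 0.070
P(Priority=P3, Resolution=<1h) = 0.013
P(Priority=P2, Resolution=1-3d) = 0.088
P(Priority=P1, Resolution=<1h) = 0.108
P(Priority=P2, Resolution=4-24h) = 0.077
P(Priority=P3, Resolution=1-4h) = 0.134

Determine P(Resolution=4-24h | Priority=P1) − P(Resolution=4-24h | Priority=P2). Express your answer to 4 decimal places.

-0.1470

P(Priority=P1) = 0.108 + 0.127 + 0.023 + 0.077 = 0.335; P(Resolution=4-24h | Priority=P1) = 0.023/0.335 = 0.06866.
P(Priority=P2) = 0.067 + 0.125 + 0.077 + 0.088 = 0.357; P(Resolution=4-24h | Priority=P2) = 0.077/0.357 = 0.21569.
Difference = -0.1470.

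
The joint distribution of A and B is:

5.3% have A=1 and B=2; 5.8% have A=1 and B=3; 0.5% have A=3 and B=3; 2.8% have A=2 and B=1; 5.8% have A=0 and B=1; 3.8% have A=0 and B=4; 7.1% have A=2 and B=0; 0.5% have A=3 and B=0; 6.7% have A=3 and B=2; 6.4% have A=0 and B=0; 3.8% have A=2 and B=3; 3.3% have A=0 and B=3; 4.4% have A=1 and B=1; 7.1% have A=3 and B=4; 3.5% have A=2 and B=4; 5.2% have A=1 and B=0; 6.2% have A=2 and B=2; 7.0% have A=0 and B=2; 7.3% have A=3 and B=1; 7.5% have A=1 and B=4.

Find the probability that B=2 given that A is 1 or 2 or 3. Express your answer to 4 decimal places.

P(A=1) = 0.052 + 0.044 + 0.053 + 0.058 + 0.075 = 0.282.
P(A=2) = 0.071 + 0.028 + 0.062 + 0.038 + 0.035 = 0.234.
P(A=3) = 0.005 + 0.073 + 0.067 + 0.005 + 0.071 = 0.221.
P(A ∈ {1, 2, 3}) = 0.282 + 0.234 + 0.221 = 0.737; P(B=2, A ∈ {1, 2, 3}) = 0.053 + 0.062 + 0.067 = 0.182.
P(B=2 | A ∈ {1, 2, 3}) = 0.182/0.737 = 0.2469.

0.2469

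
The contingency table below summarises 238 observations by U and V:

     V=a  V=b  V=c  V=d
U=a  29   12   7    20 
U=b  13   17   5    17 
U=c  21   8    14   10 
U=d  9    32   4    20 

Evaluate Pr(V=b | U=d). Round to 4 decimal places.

Total with U=d: 9 + 32 + 4 + 20 = 65.
P(V=b | U=d) = 32/65 = 0.4923.

0.4923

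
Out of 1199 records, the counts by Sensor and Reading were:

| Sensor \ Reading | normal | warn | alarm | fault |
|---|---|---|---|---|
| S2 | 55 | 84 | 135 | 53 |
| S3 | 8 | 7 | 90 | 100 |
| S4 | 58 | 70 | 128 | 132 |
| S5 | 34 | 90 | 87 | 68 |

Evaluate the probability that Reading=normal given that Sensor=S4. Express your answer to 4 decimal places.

0.1495

Total with Sensor=S4: 58 + 70 + 128 + 132 = 388.
P(Reading=normal | Sensor=S4) = 58/388 = 0.1495.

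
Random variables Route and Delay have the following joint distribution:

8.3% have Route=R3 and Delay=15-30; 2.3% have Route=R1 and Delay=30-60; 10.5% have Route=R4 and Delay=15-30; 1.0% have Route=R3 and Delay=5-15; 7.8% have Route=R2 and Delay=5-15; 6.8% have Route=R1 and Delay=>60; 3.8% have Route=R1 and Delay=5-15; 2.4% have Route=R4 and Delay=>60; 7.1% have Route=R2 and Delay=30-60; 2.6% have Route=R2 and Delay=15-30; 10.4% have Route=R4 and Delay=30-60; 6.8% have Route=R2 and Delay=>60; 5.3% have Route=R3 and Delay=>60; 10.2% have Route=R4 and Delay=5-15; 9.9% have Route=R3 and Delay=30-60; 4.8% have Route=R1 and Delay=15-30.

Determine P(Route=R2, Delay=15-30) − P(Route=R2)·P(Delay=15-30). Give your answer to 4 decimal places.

-0.0377

P(Route=R2) = 0.078 + 0.026 + 0.071 + 0.068 = 0.243.
P(Delay=15-30) = 0.048 + 0.026 + 0.083 + 0.105 = 0.262.
P(Route=R2, Delay=15-30) − P(Route=R2)P(Delay=15-30) = 0.026 − 0.243×0.262 = -0.0377.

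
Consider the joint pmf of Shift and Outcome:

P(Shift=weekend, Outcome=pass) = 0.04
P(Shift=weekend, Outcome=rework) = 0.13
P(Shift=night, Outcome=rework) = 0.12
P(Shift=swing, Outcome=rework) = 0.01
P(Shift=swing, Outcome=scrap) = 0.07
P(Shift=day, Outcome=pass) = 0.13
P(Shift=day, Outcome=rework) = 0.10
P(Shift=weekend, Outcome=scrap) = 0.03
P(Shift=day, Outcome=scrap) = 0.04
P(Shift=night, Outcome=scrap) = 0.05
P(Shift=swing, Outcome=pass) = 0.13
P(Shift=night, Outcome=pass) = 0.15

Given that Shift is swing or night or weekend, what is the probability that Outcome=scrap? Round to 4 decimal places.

0.2055

P(Shift=swing) = 0.13 + 0.01 + 0.07 = 0.21.
P(Shift=night) = 0.15 + 0.12 + 0.05 = 0.32.
P(Shift=weekend) = 0.04 + 0.13 + 0.03 = 0.20.
P(Shift ∈ {swing, night, weekend}) = 0.21 + 0.32 + 0.20 = 0.73; P(Outcome=scrap, Shift ∈ {swing, night, weekend}) = 0.07 + 0.05 + 0.03 = 0.15.
P(Outcome=scrap | Shift ∈ {swing, night, weekend}) = 0.15/0.73 = 0.2055.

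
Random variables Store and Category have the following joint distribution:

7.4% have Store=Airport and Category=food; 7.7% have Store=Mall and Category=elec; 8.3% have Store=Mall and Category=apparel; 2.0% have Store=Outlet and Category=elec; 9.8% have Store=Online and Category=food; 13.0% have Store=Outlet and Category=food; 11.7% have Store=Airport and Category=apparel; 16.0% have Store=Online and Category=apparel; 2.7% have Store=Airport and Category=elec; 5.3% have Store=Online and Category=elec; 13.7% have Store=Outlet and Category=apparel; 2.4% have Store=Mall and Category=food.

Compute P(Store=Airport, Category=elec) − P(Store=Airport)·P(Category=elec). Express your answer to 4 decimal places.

P(Store=Airport) = 0.074 + 0.117 + 0.027 = 0.218.
P(Category=elec) = 0.077 + 0.027 + 0.020 + 0.053 = 0.177.
P(Store=Airport, Category=elec) − P(Store=Airport)P(Category=elec) = 0.027 − 0.218×0.177 = -0.0116.

-0.0116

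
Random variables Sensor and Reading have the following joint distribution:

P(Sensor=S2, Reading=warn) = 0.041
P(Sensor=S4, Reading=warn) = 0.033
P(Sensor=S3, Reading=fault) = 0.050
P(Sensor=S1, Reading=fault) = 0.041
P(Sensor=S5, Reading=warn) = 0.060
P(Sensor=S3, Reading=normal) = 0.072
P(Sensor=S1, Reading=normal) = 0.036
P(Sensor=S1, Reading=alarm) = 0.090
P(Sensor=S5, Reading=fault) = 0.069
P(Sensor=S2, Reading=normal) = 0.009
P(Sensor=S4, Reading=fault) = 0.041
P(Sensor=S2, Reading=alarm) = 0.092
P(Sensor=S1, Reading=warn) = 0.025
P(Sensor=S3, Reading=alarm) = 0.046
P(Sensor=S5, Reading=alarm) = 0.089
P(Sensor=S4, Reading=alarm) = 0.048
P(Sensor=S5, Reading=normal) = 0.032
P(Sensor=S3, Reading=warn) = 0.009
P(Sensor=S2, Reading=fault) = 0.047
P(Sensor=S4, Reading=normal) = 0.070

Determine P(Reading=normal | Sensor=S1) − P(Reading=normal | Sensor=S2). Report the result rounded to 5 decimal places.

0.13988

P(Sensor=S1) = 0.036 + 0.025 + 0.090 + 0.041 = 0.192; P(Reading=normal | Sensor=S1) = 0.036/0.192 = 0.187500.
P(Sensor=S2) = 0.009 + 0.041 + 0.092 + 0.047 = 0.189; P(Reading=normal | Sensor=S2) = 0.009/0.189 = 0.047619.
Difference = 0.13988.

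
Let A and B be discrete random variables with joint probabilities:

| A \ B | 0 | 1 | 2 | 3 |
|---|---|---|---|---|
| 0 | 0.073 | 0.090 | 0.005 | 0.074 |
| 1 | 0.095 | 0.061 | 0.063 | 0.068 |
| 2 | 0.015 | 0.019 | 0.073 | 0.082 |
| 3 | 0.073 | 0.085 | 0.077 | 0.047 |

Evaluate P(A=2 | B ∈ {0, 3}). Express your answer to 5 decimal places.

0.18406

P(B=0) = 0.073 + 0.095 + 0.015 + 0.073 = 0.256.
P(B=3) = 0.074 + 0.068 + 0.082 + 0.047 = 0.271.
P(B ∈ {0, 3}) = 0.256 + 0.271 = 0.527; P(A=2, B ∈ {0, 3}) = 0.015 + 0.082 = 0.097.
P(A=2 | B ∈ {0, 3}) = 0.097/0.527 = 0.18406.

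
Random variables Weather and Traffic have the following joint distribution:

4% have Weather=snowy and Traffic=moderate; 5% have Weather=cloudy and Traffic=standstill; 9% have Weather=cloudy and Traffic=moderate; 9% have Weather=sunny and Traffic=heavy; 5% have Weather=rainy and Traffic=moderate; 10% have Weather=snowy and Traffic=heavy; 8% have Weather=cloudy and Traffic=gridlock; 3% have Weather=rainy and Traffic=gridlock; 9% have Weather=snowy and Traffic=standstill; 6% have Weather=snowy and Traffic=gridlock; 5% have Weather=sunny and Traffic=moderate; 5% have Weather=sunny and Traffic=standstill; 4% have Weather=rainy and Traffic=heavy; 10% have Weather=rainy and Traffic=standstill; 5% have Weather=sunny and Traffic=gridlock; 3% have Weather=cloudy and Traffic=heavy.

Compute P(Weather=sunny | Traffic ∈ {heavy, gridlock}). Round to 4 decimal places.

P(Traffic=heavy) = 0.09 + 0.03 + 0.04 + 0.10 = 0.26.
P(Traffic=gridlock) = 0.05 + 0.08 + 0.03 + 0.06 = 0.22.
P(Traffic ∈ {heavy, gridlock}) = 0.26 + 0.22 = 0.48; P(Weather=sunny, Traffic ∈ {heavy, gridlock}) = 0.09 + 0.05 = 0.14.
P(Weather=sunny | Traffic ∈ {heavy, gridlock}) = 0.14/0.48 = 0.2917.

0.2917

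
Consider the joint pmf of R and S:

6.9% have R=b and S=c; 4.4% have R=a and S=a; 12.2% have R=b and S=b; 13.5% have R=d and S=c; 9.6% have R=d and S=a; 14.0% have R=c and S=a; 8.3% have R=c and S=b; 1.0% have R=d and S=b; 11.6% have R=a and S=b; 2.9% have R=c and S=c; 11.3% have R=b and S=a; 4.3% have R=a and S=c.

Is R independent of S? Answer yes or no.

no

P(R=d) = 0.241 and P(S=b) = 0.331, so their product is 0.07977, but P(R=d, S=b) = 0.010. Since these differ, R and S are not independent.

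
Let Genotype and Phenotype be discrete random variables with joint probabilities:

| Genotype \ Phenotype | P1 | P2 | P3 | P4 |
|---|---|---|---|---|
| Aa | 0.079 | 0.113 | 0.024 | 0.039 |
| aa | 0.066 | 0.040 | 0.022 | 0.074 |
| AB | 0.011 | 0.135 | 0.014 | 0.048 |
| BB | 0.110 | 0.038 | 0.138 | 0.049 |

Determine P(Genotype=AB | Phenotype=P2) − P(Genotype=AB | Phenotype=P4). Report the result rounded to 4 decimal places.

P(Phenotype=P2) = 0.113 + 0.040 + 0.135 + 0.038 = 0.326; P(Genotype=AB | Phenotype=P2) = 0.135/0.326 = 0.41411.
P(Phenotype=P4) = 0.039 + 0.074 + 0.048 + 0.049 = 0.210; P(Genotype=AB | Phenotype=P4) = 0.048/0.210 = 0.22857.
Difference = 0.1855.

0.1855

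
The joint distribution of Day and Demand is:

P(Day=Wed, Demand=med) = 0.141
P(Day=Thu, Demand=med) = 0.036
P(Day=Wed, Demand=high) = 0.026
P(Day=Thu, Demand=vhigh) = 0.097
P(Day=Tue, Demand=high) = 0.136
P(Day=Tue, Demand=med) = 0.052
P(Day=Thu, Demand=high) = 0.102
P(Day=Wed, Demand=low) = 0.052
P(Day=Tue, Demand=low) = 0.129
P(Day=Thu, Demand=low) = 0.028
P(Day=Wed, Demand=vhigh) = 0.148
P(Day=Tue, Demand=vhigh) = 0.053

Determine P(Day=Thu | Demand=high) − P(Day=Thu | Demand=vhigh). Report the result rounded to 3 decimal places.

0.061

P(Demand=high) = 0.136 + 0.026 + 0.102 = 0.264; P(Day=Thu | Demand=high) = 0.102/0.264 = 0.3864.
P(Demand=vhigh) = 0.053 + 0.148 + 0.097 = 0.298; P(Day=Thu | Demand=vhigh) = 0.097/0.298 = 0.3255.
Difference = 0.061.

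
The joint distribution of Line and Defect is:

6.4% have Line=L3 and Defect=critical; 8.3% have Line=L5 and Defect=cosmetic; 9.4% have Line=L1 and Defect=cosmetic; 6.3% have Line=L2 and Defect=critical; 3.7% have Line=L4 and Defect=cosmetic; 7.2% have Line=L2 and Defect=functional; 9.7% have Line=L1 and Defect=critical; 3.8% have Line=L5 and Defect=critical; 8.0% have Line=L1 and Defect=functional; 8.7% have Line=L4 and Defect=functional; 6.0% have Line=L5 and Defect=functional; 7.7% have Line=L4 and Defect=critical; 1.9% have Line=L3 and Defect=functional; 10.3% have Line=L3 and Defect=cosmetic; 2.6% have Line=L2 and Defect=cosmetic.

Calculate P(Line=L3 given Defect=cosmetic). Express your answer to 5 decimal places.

0.30029

P(Defect=cosmetic) = 0.094 + 0.026 + 0.103 + 0.037 + 0.083 = 0.343.
P(Line=L3 | Defect=cosmetic) = 0.103/0.343 = 0.30029.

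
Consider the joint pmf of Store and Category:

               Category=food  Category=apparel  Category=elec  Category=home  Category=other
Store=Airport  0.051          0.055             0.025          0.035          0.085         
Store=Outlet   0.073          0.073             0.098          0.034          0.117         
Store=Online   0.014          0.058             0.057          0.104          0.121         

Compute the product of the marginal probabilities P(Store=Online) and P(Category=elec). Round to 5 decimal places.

0.06372

P(Store=Online) = 0.014 + 0.058 + 0.057 + 0.104 + 0.121 = 0.354.
P(Category=elec) = 0.025 + 0.098 + 0.057 = 0.180.
Product: 0.354 × 0.180 = 0.06372.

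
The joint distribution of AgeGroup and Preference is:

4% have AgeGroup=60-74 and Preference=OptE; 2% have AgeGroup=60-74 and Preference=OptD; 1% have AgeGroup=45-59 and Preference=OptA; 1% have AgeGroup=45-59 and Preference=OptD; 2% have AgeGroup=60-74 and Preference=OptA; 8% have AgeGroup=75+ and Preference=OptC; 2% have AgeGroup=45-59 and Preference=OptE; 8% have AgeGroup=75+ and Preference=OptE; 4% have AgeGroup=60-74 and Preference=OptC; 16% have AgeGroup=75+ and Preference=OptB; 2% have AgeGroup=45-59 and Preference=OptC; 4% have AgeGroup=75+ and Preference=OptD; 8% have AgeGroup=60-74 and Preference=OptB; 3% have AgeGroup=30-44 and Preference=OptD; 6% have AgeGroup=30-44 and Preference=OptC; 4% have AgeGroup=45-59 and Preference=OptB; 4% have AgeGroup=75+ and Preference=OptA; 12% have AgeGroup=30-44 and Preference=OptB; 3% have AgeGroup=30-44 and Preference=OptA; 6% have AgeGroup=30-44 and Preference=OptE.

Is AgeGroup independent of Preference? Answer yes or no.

yes

Every cell satisfies P(AgeGroup,Preference) = P(AgeGroup)·P(Preference). For instance P(AgeGroup=60-74) = 0.20, P(Preference=OptE) = 0.20, and 0.20×0.20 = 0.04 matches the joint entry. So AgeGroup and Preference are independent.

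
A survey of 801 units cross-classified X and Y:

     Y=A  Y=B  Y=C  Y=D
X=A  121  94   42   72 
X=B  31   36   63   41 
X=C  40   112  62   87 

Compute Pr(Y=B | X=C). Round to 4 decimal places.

Total with X=C: 40 + 112 + 62 + 87 = 301.
P(Y=B | X=C) = 112/301 = 0.3721.

0.3721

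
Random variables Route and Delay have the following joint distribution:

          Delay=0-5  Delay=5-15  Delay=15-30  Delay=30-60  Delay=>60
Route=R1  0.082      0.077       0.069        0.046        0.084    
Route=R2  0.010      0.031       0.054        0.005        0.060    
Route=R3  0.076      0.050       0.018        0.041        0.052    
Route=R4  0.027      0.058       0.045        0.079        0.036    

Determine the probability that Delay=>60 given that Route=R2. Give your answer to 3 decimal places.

P(Route=R2) = 0.010 + 0.031 + 0.054 + 0.005 + 0.060 = 0.160.
P(Delay=>60 | Route=R2) = 0.060/0.160 = 0.375.

0.375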